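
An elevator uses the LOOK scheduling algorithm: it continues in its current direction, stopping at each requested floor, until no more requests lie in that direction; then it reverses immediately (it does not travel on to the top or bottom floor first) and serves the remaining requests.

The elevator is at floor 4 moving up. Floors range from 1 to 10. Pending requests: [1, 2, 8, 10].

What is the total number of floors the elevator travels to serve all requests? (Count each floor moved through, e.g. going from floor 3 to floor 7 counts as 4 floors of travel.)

Start at floor 4 moving up, LOOK stop order: [8, 10, 2, 1]
  4 → 8: |8-4| = 4, total = 4
  8 → 10: |10-8| = 2, total = 6
  10 → 2: |2-10| = 8, total = 14
  2 → 1: |1-2| = 1, total = 15

Answer: 15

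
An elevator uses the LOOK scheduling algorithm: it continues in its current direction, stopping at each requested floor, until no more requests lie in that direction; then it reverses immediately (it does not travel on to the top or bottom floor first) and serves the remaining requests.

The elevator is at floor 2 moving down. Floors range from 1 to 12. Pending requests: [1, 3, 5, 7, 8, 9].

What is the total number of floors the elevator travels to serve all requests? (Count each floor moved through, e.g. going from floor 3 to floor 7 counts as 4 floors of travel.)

Answer: 9

Derivation:
Start at floor 2 moving down, LOOK stop order: [1, 3, 5, 7, 8, 9]
  2 → 1: |1-2| = 1, total = 1
  1 → 3: |3-1| = 2, total = 3
  3 → 5: |5-3| = 2, total = 5
  5 → 7: |7-5| = 2, total = 7
  7 → 8: |8-7| = 1, total = 8
  8 → 9: |9-8| = 1, total = 9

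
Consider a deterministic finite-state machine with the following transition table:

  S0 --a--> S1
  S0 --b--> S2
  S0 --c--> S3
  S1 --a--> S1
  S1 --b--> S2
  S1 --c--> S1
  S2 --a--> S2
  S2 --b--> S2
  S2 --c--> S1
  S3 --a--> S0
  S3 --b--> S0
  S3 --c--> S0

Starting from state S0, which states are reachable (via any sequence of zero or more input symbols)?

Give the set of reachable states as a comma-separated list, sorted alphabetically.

BFS from S0:
  visit S0: S0--a-->S1 (new), S0--b-->S2 (new), S0--c-->S3 (new)
  visit S1: S1--a-->S1 (seen), S1--b-->S2 (seen), S1--c-->S1 (seen)
  visit S2: S2--a-->S2 (seen), S2--b-->S2 (seen), S2--c-->S1 (seen)
  visit S3: S3--a-->S0 (seen), S3--b-->S0 (seen), S3--c-->S0 (seen)

Answer: S0, S1, S2, S3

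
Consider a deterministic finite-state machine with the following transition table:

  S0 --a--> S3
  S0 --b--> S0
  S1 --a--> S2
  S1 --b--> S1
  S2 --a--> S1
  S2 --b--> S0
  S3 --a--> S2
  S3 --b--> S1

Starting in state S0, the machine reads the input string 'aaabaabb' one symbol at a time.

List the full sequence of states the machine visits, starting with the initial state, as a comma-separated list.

Start: S0
  read 'a': S0 --a--> S3
  read 'a': S3 --a--> S2
  read 'a': S2 --a--> S1
  read 'b': S1 --b--> S1
  read 'a': S1 --a--> S2
  read 'a': S2 --a--> S1
  read 'b': S1 --b--> S1
  read 'b': S1 --b--> S1

Answer: S0, S3, S2, S1, S1, S2, S1, S1, S1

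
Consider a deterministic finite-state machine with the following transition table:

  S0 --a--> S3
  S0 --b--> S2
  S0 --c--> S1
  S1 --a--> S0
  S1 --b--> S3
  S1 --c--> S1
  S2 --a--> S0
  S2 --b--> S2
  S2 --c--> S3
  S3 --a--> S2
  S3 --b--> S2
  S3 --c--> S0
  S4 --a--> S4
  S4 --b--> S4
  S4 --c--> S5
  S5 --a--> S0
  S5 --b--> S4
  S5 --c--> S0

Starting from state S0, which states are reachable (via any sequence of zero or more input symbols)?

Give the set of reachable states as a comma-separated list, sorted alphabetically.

BFS from S0:
  visit S0: S0--a-->S3 (new), S0--b-->S2 (new), S0--c-->S1 (new)
  visit S3: S3--a-->S2 (seen), S3--b-->S2 (seen), S3--c-->S0 (seen)
  visit S2: S2--a-->S0 (seen), S2--b-->S2 (seen), S2--c-->S3 (seen)
  visit S1: S1--a-->S0 (seen), S1--b-->S3 (seen), S1--c-->S1 (seen)

Answer: S0, S1, S2, S3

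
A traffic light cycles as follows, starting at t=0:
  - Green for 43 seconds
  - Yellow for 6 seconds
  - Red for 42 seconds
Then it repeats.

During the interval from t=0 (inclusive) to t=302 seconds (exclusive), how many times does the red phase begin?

Cycle = 43+6+42 = 91s
red phase starts at t = k*91 + 49 for k=0,1,2,...
Need k*91+49 < 302 → k < 2.780
k ∈ {0, ..., 2} → 3 starts

Answer: 3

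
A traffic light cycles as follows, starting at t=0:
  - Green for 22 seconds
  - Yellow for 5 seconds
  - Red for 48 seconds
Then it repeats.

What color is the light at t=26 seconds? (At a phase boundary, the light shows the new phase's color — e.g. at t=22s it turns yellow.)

Cycle length = 22 + 5 + 48 = 75s
t = 26, phase_t = 26 mod 75 = 26
22 <= 26 < 27 (yellow end) → YELLOW

Answer: yellow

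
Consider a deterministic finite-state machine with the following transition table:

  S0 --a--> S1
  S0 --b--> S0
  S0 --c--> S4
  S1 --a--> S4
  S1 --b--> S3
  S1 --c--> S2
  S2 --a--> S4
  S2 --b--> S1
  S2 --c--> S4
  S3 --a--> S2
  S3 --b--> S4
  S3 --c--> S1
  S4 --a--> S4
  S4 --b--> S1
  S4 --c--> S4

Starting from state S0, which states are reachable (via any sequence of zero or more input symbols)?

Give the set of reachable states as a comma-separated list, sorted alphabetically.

Answer: S0, S1, S2, S3, S4

Derivation:
BFS from S0:
  visit S0: S0--a-->S1 (new), S0--b-->S0 (seen), S0--c-->S4 (new)
  visit S1: S1--a-->S4 (seen), S1--b-->S3 (new), S1--c-->S2 (new)
  visit S4: S4--a-->S4 (seen), S4--b-->S1 (seen), S4--c-->S4 (seen)
  visit S3: S3--a-->S2 (seen), S3--b-->S4 (seen), S3--c-->S1 (seen)
  visit S2: S2--a-->S4 (seen), S2--b-->S1 (seen), S2--c-->S4 (seen)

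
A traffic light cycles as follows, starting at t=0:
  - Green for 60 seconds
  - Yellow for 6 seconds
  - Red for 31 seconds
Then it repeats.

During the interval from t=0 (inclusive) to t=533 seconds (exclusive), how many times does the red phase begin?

Cycle = 60+6+31 = 97s
red phase starts at t = k*97 + 66 for k=0,1,2,...
Need k*97+66 < 533 → k < 4.814
k ∈ {0, ..., 4} → 5 starts

Answer: 5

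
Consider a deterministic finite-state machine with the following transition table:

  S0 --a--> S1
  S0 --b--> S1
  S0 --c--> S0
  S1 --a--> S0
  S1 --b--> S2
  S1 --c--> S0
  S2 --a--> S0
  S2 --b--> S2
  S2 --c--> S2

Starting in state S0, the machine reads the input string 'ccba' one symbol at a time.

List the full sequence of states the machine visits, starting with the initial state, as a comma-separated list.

Start: S0
  read 'c': S0 --c--> S0
  read 'c': S0 --c--> S0
  read 'b': S0 --b--> S1
  read 'a': S1 --a--> S0

Answer: S0, S0, S0, S1, S0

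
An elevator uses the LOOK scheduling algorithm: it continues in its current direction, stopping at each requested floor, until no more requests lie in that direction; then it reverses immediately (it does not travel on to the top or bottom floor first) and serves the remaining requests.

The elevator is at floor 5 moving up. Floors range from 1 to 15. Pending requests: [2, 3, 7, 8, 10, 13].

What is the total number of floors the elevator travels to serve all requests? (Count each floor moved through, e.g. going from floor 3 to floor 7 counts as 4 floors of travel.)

Start at floor 5 moving up, LOOK stop order: [7, 8, 10, 13, 3, 2]
  5 → 7: |7-5| = 2, total = 2
  7 → 8: |8-7| = 1, total = 3
  8 → 10: |10-8| = 2, total = 5
  10 → 13: |13-10| = 3, total = 8
  13 → 3: |3-13| = 10, total = 18
  3 → 2: |2-3| = 1, total = 19

Answer: 19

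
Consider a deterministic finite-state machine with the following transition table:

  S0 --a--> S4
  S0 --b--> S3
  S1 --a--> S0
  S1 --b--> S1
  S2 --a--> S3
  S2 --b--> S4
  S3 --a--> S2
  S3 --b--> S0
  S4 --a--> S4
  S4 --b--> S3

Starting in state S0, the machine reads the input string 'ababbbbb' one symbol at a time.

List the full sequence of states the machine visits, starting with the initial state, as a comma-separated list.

Start: S0
  read 'a': S0 --a--> S4
  read 'b': S4 --b--> S3
  read 'a': S3 --a--> S2
  read 'b': S2 --b--> S4
  read 'b': S4 --b--> S3
  read 'b': S3 --b--> S0
  read 'b': S0 --b--> S3
  read 'b': S3 --b--> S0

Answer: S0, S4, S3, S2, S4, S3, S0, S3, S0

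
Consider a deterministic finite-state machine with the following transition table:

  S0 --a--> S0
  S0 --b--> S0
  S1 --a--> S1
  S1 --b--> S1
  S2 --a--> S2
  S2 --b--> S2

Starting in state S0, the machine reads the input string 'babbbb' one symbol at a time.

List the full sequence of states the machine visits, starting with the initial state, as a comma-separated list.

Answer: S0, S0, S0, S0, S0, S0, S0

Derivation:
Start: S0
  read 'b': S0 --b--> S0
  read 'a': S0 --a--> S0
  read 'b': S0 --b--> S0
  read 'b': S0 --b--> S0
  read 'b': S0 --b--> S0
  read 'b': S0 --b--> S0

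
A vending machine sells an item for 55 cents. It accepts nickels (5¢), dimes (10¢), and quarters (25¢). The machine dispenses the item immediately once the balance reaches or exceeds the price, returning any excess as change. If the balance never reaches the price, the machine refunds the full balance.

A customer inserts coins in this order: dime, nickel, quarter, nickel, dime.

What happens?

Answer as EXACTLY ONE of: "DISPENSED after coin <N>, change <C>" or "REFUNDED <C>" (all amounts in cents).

Price: 55¢
Coin 1 (dime, 10¢): balance = 10¢
Coin 2 (nickel, 5¢): balance = 15¢
Coin 3 (quarter, 25¢): balance = 40¢
Coin 4 (nickel, 5¢): balance = 45¢
Coin 5 (dime, 10¢): balance = 55¢
  → balance >= price → DISPENSE, change = 55 - 55 = 0¢

Answer: DISPENSED after coin 5, change 0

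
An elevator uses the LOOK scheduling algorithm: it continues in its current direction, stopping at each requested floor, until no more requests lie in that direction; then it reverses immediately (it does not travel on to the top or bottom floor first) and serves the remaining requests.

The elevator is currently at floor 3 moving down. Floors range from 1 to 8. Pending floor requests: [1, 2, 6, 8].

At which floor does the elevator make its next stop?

Answer: 2

Derivation:
Current floor: 3, direction: down
Requests above: [6, 8]
Requests below: [1, 2]
Moving down and requests lie below → nearest below is max([1, 2]) = 2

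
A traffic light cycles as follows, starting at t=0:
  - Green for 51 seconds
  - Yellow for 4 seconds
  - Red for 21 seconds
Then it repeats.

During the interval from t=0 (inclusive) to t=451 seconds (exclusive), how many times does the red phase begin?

Answer: 6

Derivation:
Cycle = 51+4+21 = 76s
red phase starts at t = k*76 + 55 for k=0,1,2,...
Need k*76+55 < 451 → k < 5.211
k ∈ {0, ..., 5} → 6 starts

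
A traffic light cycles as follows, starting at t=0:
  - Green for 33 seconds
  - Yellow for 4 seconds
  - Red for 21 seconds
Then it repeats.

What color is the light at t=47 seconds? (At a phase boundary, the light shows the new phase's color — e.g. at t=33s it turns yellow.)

Answer: red

Derivation:
Cycle length = 33 + 4 + 21 = 58s
t = 47, phase_t = 47 mod 58 = 47
47 >= 37 → RED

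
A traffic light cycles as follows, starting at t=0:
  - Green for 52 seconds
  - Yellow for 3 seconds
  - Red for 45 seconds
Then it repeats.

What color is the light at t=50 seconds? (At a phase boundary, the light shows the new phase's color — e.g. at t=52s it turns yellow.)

Cycle length = 52 + 3 + 45 = 100s
t = 50, phase_t = 50 mod 100 = 50
50 < 52 (green end) → GREEN

Answer: green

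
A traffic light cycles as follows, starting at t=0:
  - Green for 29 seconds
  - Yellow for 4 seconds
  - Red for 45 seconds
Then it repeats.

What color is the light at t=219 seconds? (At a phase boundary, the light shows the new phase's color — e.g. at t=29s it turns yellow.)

Cycle length = 29 + 4 + 45 = 78s
t = 219, phase_t = 219 mod 78 = 63
63 >= 33 → RED

Answer: red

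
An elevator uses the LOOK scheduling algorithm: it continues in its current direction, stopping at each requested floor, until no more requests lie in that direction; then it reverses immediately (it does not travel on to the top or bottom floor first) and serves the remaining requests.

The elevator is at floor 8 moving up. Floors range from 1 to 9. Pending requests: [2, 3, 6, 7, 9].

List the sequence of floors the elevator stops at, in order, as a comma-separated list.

Answer: 9, 7, 6, 3, 2

Derivation:
Current: 8, moving UP
Serve above first (ascending): [9]
Then reverse, serve below (descending): [7, 6, 3, 2]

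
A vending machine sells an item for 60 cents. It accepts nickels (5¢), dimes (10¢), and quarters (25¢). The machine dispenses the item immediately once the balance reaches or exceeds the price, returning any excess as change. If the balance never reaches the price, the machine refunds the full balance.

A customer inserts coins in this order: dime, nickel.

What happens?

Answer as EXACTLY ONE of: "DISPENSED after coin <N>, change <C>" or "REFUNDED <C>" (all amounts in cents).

Price: 60¢
Coin 1 (dime, 10¢): balance = 10¢
Coin 2 (nickel, 5¢): balance = 15¢
All coins inserted, balance 15¢ < price 60¢ → REFUND 15¢

Answer: REFUNDED 15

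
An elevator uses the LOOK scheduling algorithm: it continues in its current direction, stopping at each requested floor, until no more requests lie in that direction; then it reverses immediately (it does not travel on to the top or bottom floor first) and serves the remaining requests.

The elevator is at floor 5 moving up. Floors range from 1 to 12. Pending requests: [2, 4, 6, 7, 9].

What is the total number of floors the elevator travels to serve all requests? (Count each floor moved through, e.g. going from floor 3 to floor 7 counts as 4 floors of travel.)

Answer: 11

Derivation:
Start at floor 5 moving up, LOOK stop order: [6, 7, 9, 4, 2]
  5 → 6: |6-5| = 1, total = 1
  6 → 7: |7-6| = 1, total = 2
  7 → 9: |9-7| = 2, total = 4
  9 → 4: |4-9| = 5, total = 9
  4 → 2: |2-4| = 2, total = 11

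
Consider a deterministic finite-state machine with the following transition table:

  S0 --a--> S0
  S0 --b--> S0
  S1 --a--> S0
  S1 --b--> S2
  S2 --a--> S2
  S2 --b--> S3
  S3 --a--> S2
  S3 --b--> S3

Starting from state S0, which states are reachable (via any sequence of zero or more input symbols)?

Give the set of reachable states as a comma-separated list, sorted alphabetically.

Answer: S0

Derivation:
BFS from S0:
  visit S0: S0--a-->S0 (seen), S0--b-->S0 (seen)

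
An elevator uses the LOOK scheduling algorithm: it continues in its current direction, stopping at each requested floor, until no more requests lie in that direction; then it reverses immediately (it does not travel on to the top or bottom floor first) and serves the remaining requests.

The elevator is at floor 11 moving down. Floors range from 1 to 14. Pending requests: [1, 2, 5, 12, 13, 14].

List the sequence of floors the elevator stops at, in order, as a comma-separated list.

Answer: 5, 2, 1, 12, 13, 14

Derivation:
Current: 11, moving DOWN
Serve below first (descending): [5, 2, 1]
Then reverse, serve above (ascending): [12, 13, 14]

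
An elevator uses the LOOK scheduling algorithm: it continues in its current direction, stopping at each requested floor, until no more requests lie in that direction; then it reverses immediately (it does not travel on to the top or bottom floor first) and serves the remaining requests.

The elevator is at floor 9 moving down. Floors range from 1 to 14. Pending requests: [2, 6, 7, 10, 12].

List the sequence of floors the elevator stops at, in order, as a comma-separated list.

Answer: 7, 6, 2, 10, 12

Derivation:
Current: 9, moving DOWN
Serve below first (descending): [7, 6, 2]
Then reverse, serve above (ascending): [10, 12]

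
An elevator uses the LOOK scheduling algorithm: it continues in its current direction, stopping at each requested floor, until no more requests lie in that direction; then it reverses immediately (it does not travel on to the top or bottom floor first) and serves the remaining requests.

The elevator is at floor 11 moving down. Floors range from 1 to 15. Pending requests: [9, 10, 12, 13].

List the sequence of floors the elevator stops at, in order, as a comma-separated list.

Current: 11, moving DOWN
Serve below first (descending): [10, 9]
Then reverse, serve above (ascending): [12, 13]

Answer: 10, 9, 12, 13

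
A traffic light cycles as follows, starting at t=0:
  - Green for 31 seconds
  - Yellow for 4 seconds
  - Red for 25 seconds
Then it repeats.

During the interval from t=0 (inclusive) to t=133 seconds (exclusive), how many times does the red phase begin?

Answer: 2

Derivation:
Cycle = 31+4+25 = 60s
red phase starts at t = k*60 + 35 for k=0,1,2,...
Need k*60+35 < 133 → k < 1.633
k ∈ {0, ..., 1} → 2 starts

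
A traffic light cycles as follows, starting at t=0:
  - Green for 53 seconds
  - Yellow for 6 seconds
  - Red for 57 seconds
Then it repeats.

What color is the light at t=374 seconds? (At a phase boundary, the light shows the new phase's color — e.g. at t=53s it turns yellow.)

Answer: green

Derivation:
Cycle length = 53 + 6 + 57 = 116s
t = 374, phase_t = 374 mod 116 = 26
26 < 53 (green end) → GREEN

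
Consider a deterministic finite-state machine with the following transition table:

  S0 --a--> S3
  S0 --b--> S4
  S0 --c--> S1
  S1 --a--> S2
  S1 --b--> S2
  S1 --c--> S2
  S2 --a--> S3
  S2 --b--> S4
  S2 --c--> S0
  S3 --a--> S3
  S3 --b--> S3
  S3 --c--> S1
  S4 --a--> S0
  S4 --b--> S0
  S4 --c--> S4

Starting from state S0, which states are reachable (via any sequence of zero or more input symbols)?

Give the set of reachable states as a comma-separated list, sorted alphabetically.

Answer: S0, S1, S2, S3, S4

Derivation:
BFS from S0:
  visit S0: S0--a-->S3 (new), S0--b-->S4 (new), S0--c-->S1 (new)
  visit S3: S3--a-->S3 (seen), S3--b-->S3 (seen), S3--c-->S1 (seen)
  visit S4: S4--a-->S0 (seen), S4--b-->S0 (seen), S4--c-->S4 (seen)
  visit S1: S1--a-->S2 (new), S1--b-->S2 (seen), S1--c-->S2 (seen)
  visit S2: S2--a-->S3 (seen), S2--b-->S4 (seen), S2--c-->S0 (seen)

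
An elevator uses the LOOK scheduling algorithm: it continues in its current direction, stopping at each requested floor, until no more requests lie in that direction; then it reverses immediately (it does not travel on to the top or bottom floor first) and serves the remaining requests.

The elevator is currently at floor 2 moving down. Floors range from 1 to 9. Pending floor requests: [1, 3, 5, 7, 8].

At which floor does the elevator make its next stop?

Answer: 1

Derivation:
Current floor: 2, direction: down
Requests above: [3, 5, 7, 8]
Requests below: [1]
Moving down and requests lie below → nearest below is max([1]) = 1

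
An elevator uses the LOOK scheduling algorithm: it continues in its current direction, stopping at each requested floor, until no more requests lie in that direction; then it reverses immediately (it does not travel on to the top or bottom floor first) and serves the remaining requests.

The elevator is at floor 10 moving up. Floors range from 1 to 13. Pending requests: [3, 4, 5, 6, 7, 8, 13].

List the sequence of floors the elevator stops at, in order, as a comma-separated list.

Current: 10, moving UP
Serve above first (ascending): [13]
Then reverse, serve below (descending): [8, 7, 6, 5, 4, 3]

Answer: 13, 8, 7, 6, 5, 4, 3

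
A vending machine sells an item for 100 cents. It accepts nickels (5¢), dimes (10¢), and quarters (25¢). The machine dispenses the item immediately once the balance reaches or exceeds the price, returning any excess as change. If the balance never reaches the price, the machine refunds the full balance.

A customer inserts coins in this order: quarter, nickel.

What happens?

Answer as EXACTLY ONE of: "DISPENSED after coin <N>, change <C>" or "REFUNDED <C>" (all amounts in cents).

Price: 100¢
Coin 1 (quarter, 25¢): balance = 25¢
Coin 2 (nickel, 5¢): balance = 30¢
All coins inserted, balance 30¢ < price 100¢ → REFUND 30¢

Answer: REFUNDED 30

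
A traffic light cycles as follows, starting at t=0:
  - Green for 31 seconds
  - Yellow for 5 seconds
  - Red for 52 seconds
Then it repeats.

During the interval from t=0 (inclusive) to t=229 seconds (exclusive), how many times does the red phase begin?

Answer: 3

Derivation:
Cycle = 31+5+52 = 88s
red phase starts at t = k*88 + 36 for k=0,1,2,...
Need k*88+36 < 229 → k < 2.193
k ∈ {0, ..., 2} → 3 starts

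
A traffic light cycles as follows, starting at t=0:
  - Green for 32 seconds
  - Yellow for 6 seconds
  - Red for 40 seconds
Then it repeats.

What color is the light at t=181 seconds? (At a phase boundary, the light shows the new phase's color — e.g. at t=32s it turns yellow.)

Answer: green

Derivation:
Cycle length = 32 + 6 + 40 = 78s
t = 181, phase_t = 181 mod 78 = 25
25 < 32 (green end) → GREEN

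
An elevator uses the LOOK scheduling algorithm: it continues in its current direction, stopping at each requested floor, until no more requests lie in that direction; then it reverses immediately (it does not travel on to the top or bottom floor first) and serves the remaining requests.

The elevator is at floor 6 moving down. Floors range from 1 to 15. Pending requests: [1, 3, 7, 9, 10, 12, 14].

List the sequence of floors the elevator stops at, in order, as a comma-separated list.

Current: 6, moving DOWN
Serve below first (descending): [3, 1]
Then reverse, serve above (ascending): [7, 9, 10, 12, 14]

Answer: 3, 1, 7, 9, 10, 12, 14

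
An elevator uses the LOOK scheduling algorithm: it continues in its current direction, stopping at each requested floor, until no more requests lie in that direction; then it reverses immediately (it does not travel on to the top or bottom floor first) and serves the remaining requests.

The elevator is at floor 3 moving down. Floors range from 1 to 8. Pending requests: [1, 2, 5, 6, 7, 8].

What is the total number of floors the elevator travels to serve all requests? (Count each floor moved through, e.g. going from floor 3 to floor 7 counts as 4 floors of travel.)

Answer: 9

Derivation:
Start at floor 3 moving down, LOOK stop order: [2, 1, 5, 6, 7, 8]
  3 → 2: |2-3| = 1, total = 1
  2 → 1: |1-2| = 1, total = 2
  1 → 5: |5-1| = 4, total = 6
  5 → 6: |6-5| = 1, total = 7
  6 → 7: |7-6| = 1, total = 8
  7 → 8: |8-7| = 1, total = 9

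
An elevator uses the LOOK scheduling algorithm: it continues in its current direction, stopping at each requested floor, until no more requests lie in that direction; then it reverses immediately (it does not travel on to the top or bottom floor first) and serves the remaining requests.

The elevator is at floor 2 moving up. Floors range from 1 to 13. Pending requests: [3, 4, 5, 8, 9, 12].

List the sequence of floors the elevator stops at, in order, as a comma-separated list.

Current: 2, moving UP
Serve above first (ascending): [3, 4, 5, 8, 9, 12]
Then reverse, serve below (descending): []

Answer: 3, 4, 5, 8, 9, 12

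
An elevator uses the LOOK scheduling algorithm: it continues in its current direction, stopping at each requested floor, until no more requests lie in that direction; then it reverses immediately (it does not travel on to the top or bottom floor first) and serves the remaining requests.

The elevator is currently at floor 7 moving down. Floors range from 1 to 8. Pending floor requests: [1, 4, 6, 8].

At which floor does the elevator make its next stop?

Answer: 6

Derivation:
Current floor: 7, direction: down
Requests above: [8]
Requests below: [1, 4, 6]
Moving down and requests lie below → nearest below is max([1, 4, 6]) = 6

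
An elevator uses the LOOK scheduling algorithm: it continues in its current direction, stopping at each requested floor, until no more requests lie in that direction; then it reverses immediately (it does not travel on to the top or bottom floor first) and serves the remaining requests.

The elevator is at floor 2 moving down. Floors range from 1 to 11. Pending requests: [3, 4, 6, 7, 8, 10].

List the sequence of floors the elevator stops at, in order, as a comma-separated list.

Current: 2, moving DOWN
Serve below first (descending): []
Then reverse, serve above (ascending): [3, 4, 6, 7, 8, 10]

Answer: 3, 4, 6, 7, 8, 10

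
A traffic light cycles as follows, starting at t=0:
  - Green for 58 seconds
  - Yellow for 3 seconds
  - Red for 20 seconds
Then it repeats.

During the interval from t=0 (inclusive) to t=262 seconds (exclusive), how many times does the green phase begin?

Answer: 4

Derivation:
Cycle = 58+3+20 = 81s
green phase starts at t = k*81 + 0 for k=0,1,2,...
Need k*81+0 < 262 → k < 3.235
k ∈ {0, ..., 3} → 4 starts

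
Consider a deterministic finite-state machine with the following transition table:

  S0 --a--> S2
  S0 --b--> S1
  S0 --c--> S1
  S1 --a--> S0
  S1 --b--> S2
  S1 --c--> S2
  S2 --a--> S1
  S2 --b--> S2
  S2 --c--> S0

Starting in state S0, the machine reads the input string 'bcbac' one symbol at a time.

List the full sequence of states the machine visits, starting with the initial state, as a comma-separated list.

Answer: S0, S1, S2, S2, S1, S2

Derivation:
Start: S0
  read 'b': S0 --b--> S1
  read 'c': S1 --c--> S2
  read 'b': S2 --b--> S2
  read 'a': S2 --a--> S1
  read 'c': S1 --c--> S2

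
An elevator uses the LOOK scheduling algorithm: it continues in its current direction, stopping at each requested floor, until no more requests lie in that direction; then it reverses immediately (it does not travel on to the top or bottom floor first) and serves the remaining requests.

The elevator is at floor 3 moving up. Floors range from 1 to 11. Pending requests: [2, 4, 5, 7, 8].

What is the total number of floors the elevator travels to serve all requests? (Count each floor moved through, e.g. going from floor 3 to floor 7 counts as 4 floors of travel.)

Start at floor 3 moving up, LOOK stop order: [4, 5, 7, 8, 2]
  3 → 4: |4-3| = 1, total = 1
  4 → 5: |5-4| = 1, total = 2
  5 → 7: |7-5| = 2, total = 4
  7 → 8: |8-7| = 1, total = 5
  8 → 2: |2-8| = 6, total = 11

Answer: 11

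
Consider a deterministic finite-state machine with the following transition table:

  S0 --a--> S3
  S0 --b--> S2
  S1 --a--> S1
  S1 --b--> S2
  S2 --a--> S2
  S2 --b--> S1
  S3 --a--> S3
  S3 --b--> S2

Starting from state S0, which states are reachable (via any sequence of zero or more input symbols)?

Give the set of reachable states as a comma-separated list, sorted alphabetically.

Answer: S0, S1, S2, S3

Derivation:
BFS from S0:
  visit S0: S0--a-->S3 (new), S0--b-->S2 (new)
  visit S3: S3--a-->S3 (seen), S3--b-->S2 (seen)
  visit S2: S2--a-->S2 (seen), S2--b-->S1 (new)
  visit S1: S1--a-->S1 (seen), S1--b-->S2 (seen)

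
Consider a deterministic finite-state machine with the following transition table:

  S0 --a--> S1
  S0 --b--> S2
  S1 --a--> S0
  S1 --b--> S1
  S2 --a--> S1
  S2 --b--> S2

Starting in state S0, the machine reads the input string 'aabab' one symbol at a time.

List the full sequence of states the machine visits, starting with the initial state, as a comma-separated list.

Start: S0
  read 'a': S0 --a--> S1
  read 'a': S1 --a--> S0
  read 'b': S0 --b--> S2
  read 'a': S2 --a--> S1
  read 'b': S1 --b--> S1

Answer: S0, S1, S0, S2, S1, S1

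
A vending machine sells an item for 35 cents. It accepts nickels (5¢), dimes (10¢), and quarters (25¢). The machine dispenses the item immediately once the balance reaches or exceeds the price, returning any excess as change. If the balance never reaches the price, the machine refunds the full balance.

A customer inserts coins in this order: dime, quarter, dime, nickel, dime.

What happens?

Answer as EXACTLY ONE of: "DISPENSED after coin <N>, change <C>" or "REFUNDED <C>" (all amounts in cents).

Answer: DISPENSED after coin 2, change 0

Derivation:
Price: 35¢
Coin 1 (dime, 10¢): balance = 10¢
Coin 2 (quarter, 25¢): balance = 35¢
  → balance >= price → DISPENSE, change = 35 - 35 = 0¢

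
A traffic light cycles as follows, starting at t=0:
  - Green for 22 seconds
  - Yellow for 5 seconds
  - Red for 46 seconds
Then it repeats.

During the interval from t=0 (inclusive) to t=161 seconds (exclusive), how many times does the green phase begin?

Cycle = 22+5+46 = 73s
green phase starts at t = k*73 + 0 for k=0,1,2,...
Need k*73+0 < 161 → k < 2.205
k ∈ {0, ..., 2} → 3 starts

Answer: 3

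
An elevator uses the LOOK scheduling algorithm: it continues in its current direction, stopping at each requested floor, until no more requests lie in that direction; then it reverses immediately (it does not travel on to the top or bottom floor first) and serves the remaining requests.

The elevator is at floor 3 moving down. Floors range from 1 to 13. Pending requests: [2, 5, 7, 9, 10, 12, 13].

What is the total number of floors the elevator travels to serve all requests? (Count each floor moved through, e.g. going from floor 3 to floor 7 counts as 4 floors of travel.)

Answer: 12

Derivation:
Start at floor 3 moving down, LOOK stop order: [2, 5, 7, 9, 10, 12, 13]
  3 → 2: |2-3| = 1, total = 1
  2 → 5: |5-2| = 3, total = 4
  5 → 7: |7-5| = 2, total = 6
  7 → 9: |9-7| = 2, total = 8
  9 → 10: |10-9| = 1, total = 9
  10 → 12: |12-10| = 2, total = 11
  12 → 13: |13-12| = 1, total = 12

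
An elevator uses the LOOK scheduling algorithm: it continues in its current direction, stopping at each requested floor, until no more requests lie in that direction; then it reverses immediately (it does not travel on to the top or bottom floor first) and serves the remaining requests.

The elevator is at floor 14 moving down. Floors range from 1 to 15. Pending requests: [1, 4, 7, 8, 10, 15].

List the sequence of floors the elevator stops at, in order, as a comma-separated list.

Current: 14, moving DOWN
Serve below first (descending): [10, 8, 7, 4, 1]
Then reverse, serve above (ascending): [15]

Answer: 10, 8, 7, 4, 1, 15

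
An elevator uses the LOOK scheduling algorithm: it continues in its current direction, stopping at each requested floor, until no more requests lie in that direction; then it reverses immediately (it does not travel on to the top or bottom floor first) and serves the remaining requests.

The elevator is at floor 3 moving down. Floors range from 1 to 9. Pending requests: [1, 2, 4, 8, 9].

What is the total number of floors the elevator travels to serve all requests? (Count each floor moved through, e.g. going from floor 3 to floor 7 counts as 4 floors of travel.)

Start at floor 3 moving down, LOOK stop order: [2, 1, 4, 8, 9]
  3 → 2: |2-3| = 1, total = 1
  2 → 1: |1-2| = 1, total = 2
  1 → 4: |4-1| = 3, total = 5
  4 → 8: |8-4| = 4, total = 9
  8 → 9: |9-8| = 1, total = 10

Answer: 10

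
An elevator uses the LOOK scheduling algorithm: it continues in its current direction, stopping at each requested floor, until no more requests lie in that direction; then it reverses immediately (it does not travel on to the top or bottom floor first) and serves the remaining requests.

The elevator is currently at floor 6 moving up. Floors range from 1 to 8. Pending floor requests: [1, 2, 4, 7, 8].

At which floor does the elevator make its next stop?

Answer: 7

Derivation:
Current floor: 6, direction: up
Requests above: [7, 8]
Requests below: [1, 2, 4]
Moving up and requests lie above → nearest above is min([7, 8]) = 7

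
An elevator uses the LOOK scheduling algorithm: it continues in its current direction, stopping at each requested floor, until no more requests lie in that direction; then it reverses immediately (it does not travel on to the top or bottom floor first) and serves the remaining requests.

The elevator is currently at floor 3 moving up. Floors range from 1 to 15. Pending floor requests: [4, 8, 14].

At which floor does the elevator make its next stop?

Current floor: 3, direction: up
Requests above: [4, 8, 14]
Requests below: []
Moving up and requests lie above → nearest above is min([4, 8, 14]) = 4

Answer: 4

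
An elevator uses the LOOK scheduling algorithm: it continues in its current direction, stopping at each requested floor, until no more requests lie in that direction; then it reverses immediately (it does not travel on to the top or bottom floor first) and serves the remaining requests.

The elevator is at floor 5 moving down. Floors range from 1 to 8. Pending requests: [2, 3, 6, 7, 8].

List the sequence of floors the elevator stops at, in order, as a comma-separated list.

Answer: 3, 2, 6, 7, 8

Derivation:
Current: 5, moving DOWN
Serve below first (descending): [3, 2]
Then reverse, serve above (ascending): [6, 7, 8]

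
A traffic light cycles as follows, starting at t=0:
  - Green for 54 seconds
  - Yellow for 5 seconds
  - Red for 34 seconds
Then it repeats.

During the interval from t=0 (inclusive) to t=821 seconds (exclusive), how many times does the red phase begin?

Answer: 9

Derivation:
Cycle = 54+5+34 = 93s
red phase starts at t = k*93 + 59 for k=0,1,2,...
Need k*93+59 < 821 → k < 8.194
k ∈ {0, ..., 8} → 9 starts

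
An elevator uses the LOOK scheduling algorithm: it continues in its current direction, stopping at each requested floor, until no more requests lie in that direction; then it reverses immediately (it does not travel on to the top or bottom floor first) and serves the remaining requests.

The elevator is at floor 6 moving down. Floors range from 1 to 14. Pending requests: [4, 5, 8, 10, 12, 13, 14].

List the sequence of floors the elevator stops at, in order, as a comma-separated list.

Answer: 5, 4, 8, 10, 12, 13, 14

Derivation:
Current: 6, moving DOWN
Serve below first (descending): [5, 4]
Then reverse, serve above (ascending): [8, 10, 12, 13, 14]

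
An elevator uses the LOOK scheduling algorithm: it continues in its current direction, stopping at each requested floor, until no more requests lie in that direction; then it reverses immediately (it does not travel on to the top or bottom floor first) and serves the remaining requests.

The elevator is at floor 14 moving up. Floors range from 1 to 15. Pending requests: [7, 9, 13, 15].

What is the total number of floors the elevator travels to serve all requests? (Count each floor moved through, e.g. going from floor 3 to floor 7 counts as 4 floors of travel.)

Answer: 9

Derivation:
Start at floor 14 moving up, LOOK stop order: [15, 13, 9, 7]
  14 → 15: |15-14| = 1, total = 1
  15 → 13: |13-15| = 2, total = 3
  13 → 9: |9-13| = 4, total = 7
  9 → 7: |7-9| = 2, total = 9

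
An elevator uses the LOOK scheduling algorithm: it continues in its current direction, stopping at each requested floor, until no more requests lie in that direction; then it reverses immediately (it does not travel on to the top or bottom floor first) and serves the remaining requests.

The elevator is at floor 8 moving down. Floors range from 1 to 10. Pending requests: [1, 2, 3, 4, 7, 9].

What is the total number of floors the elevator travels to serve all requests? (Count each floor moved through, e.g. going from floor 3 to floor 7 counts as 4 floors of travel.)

Answer: 15

Derivation:
Start at floor 8 moving down, LOOK stop order: [7, 4, 3, 2, 1, 9]
  8 → 7: |7-8| = 1, total = 1
  7 → 4: |4-7| = 3, total = 4
  4 → 3: |3-4| = 1, total = 5
  3 → 2: |2-3| = 1, total = 6
  2 → 1: |1-2| = 1, total = 7
  1 → 9: |9-1| = 8, total = 15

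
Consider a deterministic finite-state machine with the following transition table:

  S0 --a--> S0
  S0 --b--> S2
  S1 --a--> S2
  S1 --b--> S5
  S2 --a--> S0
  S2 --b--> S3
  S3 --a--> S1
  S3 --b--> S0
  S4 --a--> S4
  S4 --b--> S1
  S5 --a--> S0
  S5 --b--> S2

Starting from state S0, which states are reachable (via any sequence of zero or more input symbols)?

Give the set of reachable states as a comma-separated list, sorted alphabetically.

Answer: S0, S1, S2, S3, S5

Derivation:
BFS from S0:
  visit S0: S0--a-->S0 (seen), S0--b-->S2 (new)
  visit S2: S2--a-->S0 (seen), S2--b-->S3 (new)
  visit S3: S3--a-->S1 (new), S3--b-->S0 (seen)
  visit S1: S1--a-->S2 (seen), S1--b-->S5 (new)
  visit S5: S5--a-->S0 (seen), S5--b-->S2 (seen)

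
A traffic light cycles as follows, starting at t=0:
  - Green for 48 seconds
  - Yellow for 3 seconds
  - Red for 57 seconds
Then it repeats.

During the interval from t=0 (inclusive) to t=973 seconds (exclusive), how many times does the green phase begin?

Cycle = 48+3+57 = 108s
green phase starts at t = k*108 + 0 for k=0,1,2,...
Need k*108+0 < 973 → k < 9.009
k ∈ {0, ..., 9} → 10 starts

Answer: 10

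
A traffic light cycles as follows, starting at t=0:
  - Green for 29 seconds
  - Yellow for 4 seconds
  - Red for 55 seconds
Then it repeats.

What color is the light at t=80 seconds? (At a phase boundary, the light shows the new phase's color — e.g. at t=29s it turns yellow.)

Answer: red

Derivation:
Cycle length = 29 + 4 + 55 = 88s
t = 80, phase_t = 80 mod 88 = 80
80 >= 33 → RED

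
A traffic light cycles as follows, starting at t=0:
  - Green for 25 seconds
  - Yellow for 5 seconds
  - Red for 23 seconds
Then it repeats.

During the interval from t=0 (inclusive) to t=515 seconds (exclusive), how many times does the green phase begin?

Answer: 10

Derivation:
Cycle = 25+5+23 = 53s
green phase starts at t = k*53 + 0 for k=0,1,2,...
Need k*53+0 < 515 → k < 9.717
k ∈ {0, ..., 9} → 10 starts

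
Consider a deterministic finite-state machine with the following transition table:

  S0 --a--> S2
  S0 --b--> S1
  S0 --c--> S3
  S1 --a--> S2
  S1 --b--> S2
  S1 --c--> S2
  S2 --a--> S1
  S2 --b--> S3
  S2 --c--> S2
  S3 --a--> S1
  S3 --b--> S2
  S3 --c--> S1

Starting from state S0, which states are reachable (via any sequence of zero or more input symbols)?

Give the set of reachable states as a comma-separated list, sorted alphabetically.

BFS from S0:
  visit S0: S0--a-->S2 (new), S0--b-->S1 (new), S0--c-->S3 (new)
  visit S2: S2--a-->S1 (seen), S2--b-->S3 (seen), S2--c-->S2 (seen)
  visit S1: S1--a-->S2 (seen), S1--b-->S2 (seen), S1--c-->S2 (seen)
  visit S3: S3--a-->S1 (seen), S3--b-->S2 (seen), S3--c-->S1 (seen)

Answer: S0, S1, S2, S3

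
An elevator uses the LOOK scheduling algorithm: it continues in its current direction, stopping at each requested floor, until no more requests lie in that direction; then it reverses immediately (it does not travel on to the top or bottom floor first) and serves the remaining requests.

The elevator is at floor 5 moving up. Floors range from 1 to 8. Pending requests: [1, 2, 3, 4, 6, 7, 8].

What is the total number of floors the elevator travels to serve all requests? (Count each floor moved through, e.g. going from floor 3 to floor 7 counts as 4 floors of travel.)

Start at floor 5 moving up, LOOK stop order: [6, 7, 8, 4, 3, 2, 1]
  5 → 6: |6-5| = 1, total = 1
  6 → 7: |7-6| = 1, total = 2
  7 → 8: |8-7| = 1, total = 3
  8 → 4: |4-8| = 4, total = 7
  4 → 3: |3-4| = 1, total = 8
  3 → 2: |2-3| = 1, total = 9
  2 → 1: |1-2| = 1, total = 10

Answer: 10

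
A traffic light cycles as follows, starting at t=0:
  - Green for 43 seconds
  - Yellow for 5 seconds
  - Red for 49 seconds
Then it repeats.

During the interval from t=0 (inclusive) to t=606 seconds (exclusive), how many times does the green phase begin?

Cycle = 43+5+49 = 97s
green phase starts at t = k*97 + 0 for k=0,1,2,...
Need k*97+0 < 606 → k < 6.247
k ∈ {0, ..., 6} → 7 starts

Answer: 7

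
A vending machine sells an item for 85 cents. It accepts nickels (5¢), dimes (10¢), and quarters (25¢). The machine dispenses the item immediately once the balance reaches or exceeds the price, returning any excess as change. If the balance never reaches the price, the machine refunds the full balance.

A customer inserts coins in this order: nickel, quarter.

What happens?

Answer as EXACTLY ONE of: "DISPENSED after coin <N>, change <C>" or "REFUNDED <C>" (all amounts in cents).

Price: 85¢
Coin 1 (nickel, 5¢): balance = 5¢
Coin 2 (quarter, 25¢): balance = 30¢
All coins inserted, balance 30¢ < price 85¢ → REFUND 30¢

Answer: REFUNDED 30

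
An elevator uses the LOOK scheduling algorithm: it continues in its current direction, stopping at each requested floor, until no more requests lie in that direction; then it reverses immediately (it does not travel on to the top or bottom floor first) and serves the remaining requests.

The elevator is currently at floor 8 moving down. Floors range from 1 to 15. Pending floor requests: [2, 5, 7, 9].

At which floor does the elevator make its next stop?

Current floor: 8, direction: down
Requests above: [9]
Requests below: [2, 5, 7]
Moving down and requests lie below → nearest below is max([2, 5, 7]) = 7

Answer: 7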